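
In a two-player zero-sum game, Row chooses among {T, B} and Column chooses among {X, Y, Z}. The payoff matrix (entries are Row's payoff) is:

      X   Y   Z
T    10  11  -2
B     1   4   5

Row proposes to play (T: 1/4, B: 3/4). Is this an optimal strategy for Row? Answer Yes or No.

Against X this mix gives (1/4)·10 + (3/4)·1 = 13/4.
Against Y this mix gives (1/4)·11 + (3/4)·4 = 23/4.
Against Z this mix gives (1/4)·(-2) + (3/4)·5 = 13/4.
All of Column's active replies (X, Z) yield 13/4, and no column does worse for Row. The mix makes Column indifferent and guarantees 13/4, so it is optimal.

Yes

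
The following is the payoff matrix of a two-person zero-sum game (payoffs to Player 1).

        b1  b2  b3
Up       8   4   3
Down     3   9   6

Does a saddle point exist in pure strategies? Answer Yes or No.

Row minima: Up → 3, Down → 3; maximin = 3.
Column maxima: b1 → 8, b2 → 9, b3 → 6; minimax = 6.
3 ≠ 6, so no pure-strategy equilibrium exists.

No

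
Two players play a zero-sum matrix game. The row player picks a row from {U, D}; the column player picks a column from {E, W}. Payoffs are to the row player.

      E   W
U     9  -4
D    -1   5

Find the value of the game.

41/19

Row minima: U → -4, D → -1; maximin = -1.
Column maxima: E → 9, W → 5; minimax = 5.
-1 ≠ 5, so there is no saddle point; optimal play is mixed.
Let the row player play U with probability p. Expected payoff against E: 9p + (-1)(1−p) = 10p − 1; against W: (-4)p + 5(1−p) = −9p + 5.
Setting these equal: 10p − 1 = −9p + 5 ⇒ 19p = 6 ⇒ p = 6/19, and the value is (10)·(6/19) − 1 = 41/19.
For the column player: with q = P(E), equating U's and D's payoffs gives 13q − 4 = −6q + 5 ⇒ q = 9/19.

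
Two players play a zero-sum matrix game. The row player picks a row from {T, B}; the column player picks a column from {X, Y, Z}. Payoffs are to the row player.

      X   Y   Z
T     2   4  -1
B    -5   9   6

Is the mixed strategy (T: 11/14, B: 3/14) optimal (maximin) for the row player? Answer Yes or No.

Against X this mix gives (11/14)·2 + (3/14)·(-5) = 1/2.
Against Y this mix gives (11/14)·4 + (3/14)·9 = 71/14.
Against Z this mix gives (11/14)·(-1) + (3/14)·6 = 1/2.
All of the column player's active replies (X, Z) yield 1/2, and no column does worse for the row player. The mix makes the column player indifferent and guarantees 1/2, so it is optimal.

Yes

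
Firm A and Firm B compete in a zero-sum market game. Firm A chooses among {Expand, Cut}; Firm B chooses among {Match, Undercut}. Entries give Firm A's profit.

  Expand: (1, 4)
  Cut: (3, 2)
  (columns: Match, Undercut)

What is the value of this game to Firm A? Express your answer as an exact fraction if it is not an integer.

Row minima: Expand → 1, Cut → 2; maximin = 2.
Column maxima: Match → 3, Undercut → 4; minimax = 3.
2 ≠ 3, so there is no saddle point; optimal play is mixed.
Let Firm A play Expand with probability p. Expected payoff against Match: 1p + 3(1−p) = −2p + 3; against Undercut: 4p + 2(1−p) = 2p + 2.
Setting these equal: −2p + 3 = 2p + 2 ⇒ −4p = -1 ⇒ p = 1/4, and the value is (-2)·(1/4) + 3 = 5/2.
For Firm B: with q = P(Match), equating Expand's and Cut's payoffs gives −3q + 4 = q + 2 ⇒ q = 1/2.

5/2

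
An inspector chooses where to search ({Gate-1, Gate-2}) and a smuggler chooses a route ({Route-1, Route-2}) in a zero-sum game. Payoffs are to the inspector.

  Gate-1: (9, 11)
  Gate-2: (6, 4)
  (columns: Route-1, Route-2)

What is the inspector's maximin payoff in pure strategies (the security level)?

9

Row minima: Gate-1 → 9, Gate-2 → 4.
The best of these is 9.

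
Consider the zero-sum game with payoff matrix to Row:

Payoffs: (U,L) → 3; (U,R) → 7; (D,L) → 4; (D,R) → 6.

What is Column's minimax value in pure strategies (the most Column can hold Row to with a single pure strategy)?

Column maxima: L → 4, R → 7.
The smallest of these is 4.

4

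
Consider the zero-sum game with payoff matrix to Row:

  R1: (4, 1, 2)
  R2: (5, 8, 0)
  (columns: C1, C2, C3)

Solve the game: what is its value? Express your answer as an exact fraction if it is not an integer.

Row minima: R1 → 1, R2 → 0; maximin = 1.
Column maxima: C1 → 5, C2 → 8, C3 → 2; minimax = 2.
1 ≠ 2, so there is no saddle point; optimal play is mixed.
C1 is strictly dominated by C3 (it gives Row strictly more in every row), so Column never plays it.
On the remaining 2×2 (R1, R2 vs C2, C3):
Let Row play R1 with probability p. Expected payoff against C2: 1p + 8(1−p) = −7p + 8; against C3: 2p + 0(1−p) = 2p.
Setting these equal: −7p + 8 = 2p ⇒ −9p = -8 ⇒ p = 8/9, and the value is (-7)·(8/9) + 8 = 16/9.
For Column: with q = P(C2), equating R1's and R2's payoffs gives −q + 2 = 8q ⇒ q = 2/9.

16/9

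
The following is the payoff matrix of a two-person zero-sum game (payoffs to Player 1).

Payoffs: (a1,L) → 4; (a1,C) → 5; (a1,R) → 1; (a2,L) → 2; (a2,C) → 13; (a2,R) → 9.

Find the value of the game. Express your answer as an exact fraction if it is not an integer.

Row minima: a1 → 1, a2 → 2; maximin = 2.
Column maxima: L → 4, C → 13, R → 9; minimax = 4.
2 ≠ 4, so there is no saddle point; optimal play is mixed.
C is strictly dominated by L (it gives Player 1 strictly more in every row), so Player 2 never plays it.
On the remaining 2×2 (a1, a2 vs L, R):
Let Player 1 play a1 with probability p. Expected payoff against L: 4p + 2(1−p) = 2p + 2; against R: 1p + 9(1−p) = −8p + 9.
Setting these equal: 2p + 2 = −8p + 9 ⇒ 10p = 7 ⇒ p = 7/10, and the value is (2)·(7/10) + 2 = 17/5.
For Player 2: with q = P(L), equating a1's and a2's payoffs gives 3q + 1 = −7q + 9 ⇒ q = 4/5.

17/5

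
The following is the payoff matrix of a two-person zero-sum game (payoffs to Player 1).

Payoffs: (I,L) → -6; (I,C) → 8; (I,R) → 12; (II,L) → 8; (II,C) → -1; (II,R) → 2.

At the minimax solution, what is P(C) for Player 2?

Row minima: I → -6, II → -1; maximin = -1.
Column maxima: L → 8, C → 8, R → 12; minimax = 8.
-1 ≠ 8, so there is no saddle point; optimal play is mixed.
R is strictly dominated by C (it gives Player 1 strictly more in every row), so Player 2 never plays it.
On the remaining 2×2 (I, II vs L, C):
Let Player 1 play I with probability p. Expected payoff against L: (-6)p + 8(1−p) = −14p + 8; against C: 8p + (-1)(1−p) = 9p − 1.
Setting these equal: −14p + 8 = 9p − 1 ⇒ −23p = -9 ⇒ p = 9/23, and the value is (-14)·(9/23) + 8 = 58/23.
For Player 2: with q = P(L), equating I's and II's payoffs gives −14q + 8 = 9q − 1 ⇒ q = 9/23.

14/23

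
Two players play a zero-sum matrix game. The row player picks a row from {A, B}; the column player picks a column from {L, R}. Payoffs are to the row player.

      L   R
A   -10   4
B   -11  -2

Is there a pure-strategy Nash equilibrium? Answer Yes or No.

Row minima: A → -10, B → -11; maximin = -10.
Column maxima: L → -10, R → 4; minimax = -10.
maximin = minimax = -10, so a saddle point exists.

Yes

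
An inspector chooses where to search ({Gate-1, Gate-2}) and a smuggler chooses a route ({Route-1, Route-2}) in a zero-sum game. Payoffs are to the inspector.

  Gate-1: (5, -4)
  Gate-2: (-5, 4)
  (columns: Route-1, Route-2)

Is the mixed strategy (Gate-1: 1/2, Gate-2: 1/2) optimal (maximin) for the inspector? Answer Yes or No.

Yes

Against Route-1 this mix gives (1/2)·5 + (1/2)·(-5) = 0.
Against Route-2 this mix gives (1/2)·(-4) + (1/2)·4 = 0.
All of the smuggler's active replies (Route-1, Route-2) yield 0, and no column does worse for the inspector. The mix makes the smuggler indifferent and guarantees 0, so it is optimal.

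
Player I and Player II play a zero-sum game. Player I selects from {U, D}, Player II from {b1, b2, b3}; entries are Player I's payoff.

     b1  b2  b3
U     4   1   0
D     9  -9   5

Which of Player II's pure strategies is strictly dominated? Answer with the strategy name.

b2 holds Player I's payoff strictly below b1 in every row: 1 < 4, -9 < 9.
So b1 is strictly dominated for Player II.

b1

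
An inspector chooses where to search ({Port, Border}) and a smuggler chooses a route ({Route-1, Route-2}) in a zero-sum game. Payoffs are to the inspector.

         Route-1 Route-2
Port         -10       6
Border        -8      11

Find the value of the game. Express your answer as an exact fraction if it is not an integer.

Row minima: Port → -10, Border → -8; maximin = -8.
Column maxima: Route-1 → -8, Route-2 → 11; minimax = -8.
Since maximin = minimax = -8, there is a saddle point and the value is -8.

-8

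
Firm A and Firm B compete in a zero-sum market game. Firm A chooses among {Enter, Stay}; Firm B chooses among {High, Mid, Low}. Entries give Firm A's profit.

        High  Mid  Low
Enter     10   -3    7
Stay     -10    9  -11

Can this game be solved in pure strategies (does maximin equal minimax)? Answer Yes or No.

No

Row minima: Enter → -3, Stay → -11; maximin = -3.
Column maxima: High → 10, Mid → 9, Low → 7; minimax = 7.
-3 ≠ 7, so no pure-strategy equilibrium exists.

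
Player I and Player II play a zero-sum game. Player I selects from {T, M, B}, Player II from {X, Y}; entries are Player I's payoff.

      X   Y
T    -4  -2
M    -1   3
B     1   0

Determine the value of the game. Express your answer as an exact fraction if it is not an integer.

Row minima: T → -4, M → -1, B → 0; maximin = 0.
Column maxima: X → 1, Y → 3; minimax = 1.
0 ≠ 1, so there is no saddle point; optimal play is mixed.
T is strictly dominated by M, so Player I never plays it.
On the remaining 2×2 (M, B vs X, Y):
Let Player I play M with probability p. Expected payoff against X: (-1)p + 1(1−p) = −2p + 1; against Y: 3p + 0(1−p) = 3p.
Setting these equal: −2p + 1 = 3p ⇒ −5p = -1 ⇒ p = 1/5, and the value is (-2)·(1/5) + 1 = 3/5.
For Player II: with q = P(X), equating M's and B's payoffs gives −4q + 3 = q ⇒ q = 3/5.

3/5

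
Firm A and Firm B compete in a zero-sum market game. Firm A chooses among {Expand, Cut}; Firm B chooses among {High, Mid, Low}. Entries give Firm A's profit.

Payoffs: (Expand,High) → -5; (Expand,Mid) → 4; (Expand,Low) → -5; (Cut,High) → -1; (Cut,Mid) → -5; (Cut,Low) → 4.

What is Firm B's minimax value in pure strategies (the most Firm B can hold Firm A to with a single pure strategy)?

Column maxima: High → -1, Mid → 4, Low → 4.
The smallest of these is -1.

-1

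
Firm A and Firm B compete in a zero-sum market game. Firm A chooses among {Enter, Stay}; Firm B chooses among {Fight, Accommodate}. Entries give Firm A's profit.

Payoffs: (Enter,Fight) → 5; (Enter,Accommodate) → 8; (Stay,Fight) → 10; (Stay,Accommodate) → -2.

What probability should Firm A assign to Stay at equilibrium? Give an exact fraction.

Row minima: Enter → 5, Stay → -2; maximin = 5.
Column maxima: Fight → 10, Accommodate → 8; minimax = 8.
5 ≠ 8, so there is no saddle point; optimal play is mixed.
Let Firm A play Enter with probability p. Expected payoff against Fight: 5p + 10(1−p) = −5p + 10; against Accommodate: 8p + (-2)(1−p) = 10p − 2.
Setting these equal: −5p + 10 = 10p − 2 ⇒ −15p = -12 ⇒ p = 4/5, and the value is (-5)·(4/5) + 10 = 6.
For Firm B: with q = P(Fight), equating Enter's and Stay's payoffs gives −3q + 8 = 12q − 2 ⇒ q = 2/3.

1/5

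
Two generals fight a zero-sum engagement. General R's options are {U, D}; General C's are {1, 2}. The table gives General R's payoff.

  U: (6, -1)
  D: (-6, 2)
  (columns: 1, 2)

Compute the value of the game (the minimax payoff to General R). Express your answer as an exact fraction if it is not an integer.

2/5

Row minima: U → -1, D → -6; maximin = -1.
Column maxima: 1 → 6, 2 → 2; minimax = 2.
-1 ≠ 2, so there is no saddle point; optimal play is mixed.
Let General R play U with probability p. Expected payoff against 1: 6p + (-6)(1−p) = 12p − 6; against 2: (-1)p + 2(1−p) = −3p + 2.
Setting these equal: 12p − 6 = −3p + 2 ⇒ 15p = 8 ⇒ p = 8/15, and the value is (12)·(8/15) − 6 = 2/5.
For General C: with q = P(1), equating U's and D's payoffs gives 7q − 1 = −8q + 2 ⇒ q = 1/5.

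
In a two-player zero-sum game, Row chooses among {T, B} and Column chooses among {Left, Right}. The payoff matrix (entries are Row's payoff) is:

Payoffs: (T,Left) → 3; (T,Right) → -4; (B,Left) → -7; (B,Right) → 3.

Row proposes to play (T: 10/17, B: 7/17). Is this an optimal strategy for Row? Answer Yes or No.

Against Left this mix gives (10/17)·3 + (7/17)·(-7) = -19/17.
Against Right this mix gives (10/17)·(-4) + (7/17)·3 = -19/17.
All of Column's active replies (Left, Right) yield -19/17, and no column does worse for Row. The mix makes Column indifferent and guarantees -19/17, so it is optimal.

Yes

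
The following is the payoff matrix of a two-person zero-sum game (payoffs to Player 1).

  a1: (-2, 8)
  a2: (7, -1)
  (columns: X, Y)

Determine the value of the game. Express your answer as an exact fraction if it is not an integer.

3

Row minima: a1 → -2, a2 → -1; maximin = -1.
Column maxima: X → 7, Y → 8; minimax = 7.
-1 ≠ 7, so there is no saddle point; optimal play is mixed.
Let Player 1 play a1 with probability p. Expected payoff against X: (-2)p + 7(1−p) = −9p + 7; against Y: 8p + (-1)(1−p) = 9p − 1.
Setting these equal: −9p + 7 = 9p − 1 ⇒ −18p = -8 ⇒ p = 4/9, and the value is (-9)·(4/9) + 7 = 3.
For Player 2: with q = P(X), equating a1's and a2's payoffs gives −10q + 8 = 8q − 1 ⇒ q = 1/2.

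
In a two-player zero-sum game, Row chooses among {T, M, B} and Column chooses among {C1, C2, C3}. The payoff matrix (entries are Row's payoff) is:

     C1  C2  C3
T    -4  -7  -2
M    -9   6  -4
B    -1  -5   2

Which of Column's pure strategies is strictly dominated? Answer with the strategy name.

C3

C1 holds Row's payoff strictly below C3 in every row: -4 < -2, -9 < -4, -1 < 2.
So C3 is strictly dominated for Column.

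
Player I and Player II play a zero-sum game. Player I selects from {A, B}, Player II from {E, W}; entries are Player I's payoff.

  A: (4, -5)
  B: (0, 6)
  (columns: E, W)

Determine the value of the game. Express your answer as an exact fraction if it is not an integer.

8/5

Row minima: A → -5, B → 0; maximin = 0.
Column maxima: E → 4, W → 6; minimax = 4.
0 ≠ 4, so there is no saddle point; optimal play is mixed.
Let Player I play A with probability p. Expected payoff against E: 4p + 0(1−p) = 4p; against W: (-5)p + 6(1−p) = −11p + 6.
Setting these equal: 4p = −11p + 6 ⇒ 15p = 6 ⇒ p = 2/5, and the value is (4)·(2/5) = 8/5.
For Player II: with q = P(E), equating A's and B's payoffs gives 9q − 5 = −6q + 6 ⇒ q = 11/15.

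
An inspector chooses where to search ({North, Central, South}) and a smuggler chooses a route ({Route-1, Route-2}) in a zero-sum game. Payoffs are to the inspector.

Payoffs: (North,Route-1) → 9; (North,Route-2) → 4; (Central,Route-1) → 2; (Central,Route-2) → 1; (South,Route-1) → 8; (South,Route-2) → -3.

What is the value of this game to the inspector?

Row minima: North → 4, Central → 1, South → -3; maximin = 4.
Column maxima: Route-1 → 9, Route-2 → 4; minimax = 4.
Since maximin = minimax = 4, there is a saddle point and the value is 4.

4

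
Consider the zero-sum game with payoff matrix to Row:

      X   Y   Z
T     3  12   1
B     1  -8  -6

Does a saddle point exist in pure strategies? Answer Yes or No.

Row minima: T → 1, B → -8; maximin = 1.
Column maxima: X → 3, Y → 12, Z → 1; minimax = 1.
maximin = minimax = 1, so a saddle point exists.

Yes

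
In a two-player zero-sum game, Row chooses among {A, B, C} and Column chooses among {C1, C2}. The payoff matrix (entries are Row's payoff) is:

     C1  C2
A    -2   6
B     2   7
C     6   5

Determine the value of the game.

16/3

Row minima: A → -2, B → 2, C → 5; maximin = 5.
Column maxima: C1 → 6, C2 → 7; minimax = 6.
5 ≠ 6, so there is no saddle point; optimal play is mixed.
A is strictly dominated by B, so Row never plays it.
On the remaining 2×2 (B, C vs C1, C2):
Let Row play B with probability p. Expected payoff against C1: 2p + 6(1−p) = −4p + 6; against C2: 7p + 5(1−p) = 2p + 5.
Setting these equal: −4p + 6 = 2p + 5 ⇒ −6p = -1 ⇒ p = 1/6, and the value is (-4)·(1/6) + 6 = 16/3.
For Column: with q = P(C1), equating B's and C's payoffs gives −5q + 7 = q + 5 ⇒ q = 1/3.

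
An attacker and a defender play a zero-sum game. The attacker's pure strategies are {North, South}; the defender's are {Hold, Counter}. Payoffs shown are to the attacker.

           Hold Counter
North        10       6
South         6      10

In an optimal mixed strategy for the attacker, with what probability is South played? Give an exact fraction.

Row minima: North → 6, South → 6; maximin = 6.
Column maxima: Hold → 10, Counter → 10; minimax = 10.
6 ≠ 10, so there is no saddle point; optimal play is mixed.
Let the attacker play North with probability p. Expected payoff against Hold: 10p + 6(1−p) = 4p + 6; against Counter: 6p + 10(1−p) = −4p + 10.
Setting these equal: 4p + 6 = −4p + 10 ⇒ 8p = 4 ⇒ p = 1/2, and the value is (4)·(1/2) + 6 = 8.
For the defender: with q = P(Hold), equating North's and South's payoffs gives 4q + 6 = −4q + 10 ⇒ q = 1/2.

1/2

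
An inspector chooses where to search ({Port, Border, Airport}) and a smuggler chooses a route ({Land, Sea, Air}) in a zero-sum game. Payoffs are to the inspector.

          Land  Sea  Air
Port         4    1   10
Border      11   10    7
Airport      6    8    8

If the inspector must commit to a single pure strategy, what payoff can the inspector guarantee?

7

Row minima: Port → 1, Border → 7, Airport → 6.
The best of these is 7.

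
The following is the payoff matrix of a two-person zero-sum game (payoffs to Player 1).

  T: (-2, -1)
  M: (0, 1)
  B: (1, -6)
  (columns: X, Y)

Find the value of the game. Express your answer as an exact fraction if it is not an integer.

1/8

Row minima: T → -2, M → 0, B → -6; maximin = 0.
Column maxima: X → 1, Y → 1; minimax = 1.
0 ≠ 1, so there is no saddle point; optimal play is mixed.
T is strictly dominated by M, so Player 1 never plays it.
On the remaining 2×2 (M, B vs X, Y):
Let Player 1 play M with probability p. Expected payoff against X: 0p + 1(1−p) = −p + 1; against Y: 1p + (-6)(1−p) = 7p − 6.
Setting these equal: −p + 1 = 7p − 6 ⇒ −8p = -7 ⇒ p = 7/8, and the value is (-1)·(7/8) + 1 = 1/8.
For Player 2: with q = P(X), equating M's and B's payoffs gives −q + 1 = 7q − 6 ⇒ q = 7/8.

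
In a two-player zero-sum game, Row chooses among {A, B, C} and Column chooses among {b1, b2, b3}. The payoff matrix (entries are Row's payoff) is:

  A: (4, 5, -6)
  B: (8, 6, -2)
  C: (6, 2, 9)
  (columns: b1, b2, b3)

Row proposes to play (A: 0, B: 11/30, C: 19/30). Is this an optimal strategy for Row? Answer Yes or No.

No

Against b1 this mix gives (11/30)·8 + (19/30)·6 = 101/15.
Against b2 this mix gives (11/30)·6 + (19/30)·2 = 52/15.
Against b3 this mix gives (11/30)·(-2) + (19/30)·9 = 149/30.
Column will play b2, holding Row to 52/15. Shifting weight toward the row that does better against b2 would raise this floor (the equalizing mix achieves 58/15 against both b2 and b3), so the proposed strategy is not optimal.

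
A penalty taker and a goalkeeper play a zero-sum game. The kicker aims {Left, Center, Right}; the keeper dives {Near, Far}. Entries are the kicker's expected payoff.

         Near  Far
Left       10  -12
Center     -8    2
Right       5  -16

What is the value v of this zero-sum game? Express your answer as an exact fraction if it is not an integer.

-19/8

Row minima: Left → -12, Center → -8, Right → -16; maximin = -8.
Column maxima: Near → 10, Far → 2; minimax = 2.
-8 ≠ 2, so there is no saddle point; optimal play is mixed.
Right is strictly dominated by Left, so the kicker never plays it.
On the remaining 2×2 (Left, Center vs Near, Far):
Let the kicker play Left with probability p. Expected payoff against Near: 10p + (-8)(1−p) = 18p − 8; against Far: (-12)p + 2(1−p) = −14p + 2.
Setting these equal: 18p − 8 = −14p + 2 ⇒ 32p = 10 ⇒ p = 5/16, and the value is (18)·(5/16) − 8 = -19/8.
For the keeper: with q = P(Near), equating Left's and Center's payoffs gives 22q − 12 = −10q + 2 ⇒ q = 7/16.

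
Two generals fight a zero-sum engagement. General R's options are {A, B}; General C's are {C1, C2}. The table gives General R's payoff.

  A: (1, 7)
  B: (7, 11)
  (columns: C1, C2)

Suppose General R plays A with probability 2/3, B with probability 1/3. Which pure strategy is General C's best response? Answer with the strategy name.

C1

If General C plays C1, General R's expected payoff is (2/3)·1 + (1/3)·7 = 3.
If General C plays C2, General R's expected payoff is (2/3)·7 + (1/3)·11 = 25/3.
General C minimizes General R's payoff; the smallest is 3, so the best response is C1.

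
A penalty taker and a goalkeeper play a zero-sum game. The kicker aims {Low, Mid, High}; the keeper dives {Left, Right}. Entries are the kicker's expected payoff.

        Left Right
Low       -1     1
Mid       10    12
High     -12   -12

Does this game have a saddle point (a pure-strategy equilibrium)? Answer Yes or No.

Yes

Row minima: Low → -1, Mid → 10, High → -12; maximin = 10.
Column maxima: Left → 10, Right → 12; minimax = 10.
maximin = minimax = 10, so a saddle point exists.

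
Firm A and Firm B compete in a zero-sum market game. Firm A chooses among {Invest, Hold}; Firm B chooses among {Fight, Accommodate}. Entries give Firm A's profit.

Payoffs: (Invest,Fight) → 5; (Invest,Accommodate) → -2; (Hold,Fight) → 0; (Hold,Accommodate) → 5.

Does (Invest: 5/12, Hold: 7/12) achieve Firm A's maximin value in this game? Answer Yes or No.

Yes

Against Fight this mix gives (5/12)·5 + (7/12)·0 = 25/12.
Against Accommodate this mix gives (5/12)·(-2) + (7/12)·5 = 25/12.
All of Firm B's active replies (Fight, Accommodate) yield 25/12, and no column does worse for Firm A. The mix makes Firm B indifferent and guarantees 25/12, so it is optimal.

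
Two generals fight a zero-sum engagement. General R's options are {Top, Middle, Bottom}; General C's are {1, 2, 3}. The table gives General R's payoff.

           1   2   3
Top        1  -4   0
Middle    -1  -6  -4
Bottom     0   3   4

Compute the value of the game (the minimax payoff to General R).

Row minima: Top → -4, Middle → -6, Bottom → 0; maximin = 0.
Column maxima: 1 → 1, 2 → 3, 3 → 4; minimax = 1.
0 ≠ 1, so there is no saddle point; optimal play is mixed.
Middle is strictly dominated by Top, so General R never plays it.
3 is strictly dominated by 2 (it gives General R strictly more in every row), so General C never plays it.
On the remaining 2×2 (Top, Bottom vs 1, 2):
Let General R play Top with probability p. Expected payoff against 1: 1p + 0(1−p) = p; against 2: (-4)p + 3(1−p) = −7p + 3.
Setting these equal: p = −7p + 3 ⇒ 8p = 3 ⇒ p = 3/8, and the value is (1)·(3/8) = 3/8.
For General C: with q = P(1), equating Top's and Bottom's payoffs gives 5q − 4 = −3q + 3 ⇒ q = 7/8.

3/8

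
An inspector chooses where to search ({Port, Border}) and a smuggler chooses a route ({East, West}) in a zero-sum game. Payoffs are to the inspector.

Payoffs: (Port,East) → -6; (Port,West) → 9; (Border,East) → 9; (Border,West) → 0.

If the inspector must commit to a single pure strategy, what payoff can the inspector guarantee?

Row minima: Port → -6, Border → 0.
The best of these is 0.

0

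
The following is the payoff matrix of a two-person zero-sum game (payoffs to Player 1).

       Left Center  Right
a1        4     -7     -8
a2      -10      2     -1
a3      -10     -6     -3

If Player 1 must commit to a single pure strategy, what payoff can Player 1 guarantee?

-8

Row minima: a1 → -8, a2 → -10, a3 → -10.
The best of these is -8.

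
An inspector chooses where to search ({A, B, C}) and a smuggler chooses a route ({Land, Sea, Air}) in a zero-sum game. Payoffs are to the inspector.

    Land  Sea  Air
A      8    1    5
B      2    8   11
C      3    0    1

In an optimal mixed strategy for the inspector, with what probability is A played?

6/13

Row minima: A → 1, B → 2, C → 0; maximin = 2.
Column maxima: Land → 8, Sea → 8, Air → 11; minimax = 8.
2 ≠ 8, so there is no saddle point; optimal play is mixed.
C is strictly dominated by A, so the inspector never plays it.
Air is strictly dominated by Sea (it gives the inspector strictly more in every row), so the smuggler never plays it.
On the remaining 2×2 (A, B vs Land, Sea):
Let the inspector play A with probability p. Expected payoff against Land: 8p + 2(1−p) = 6p + 2; against Sea: 1p + 8(1−p) = −7p + 8.
Setting these equal: 6p + 2 = −7p + 8 ⇒ 13p = 6 ⇒ p = 6/13, and the value is (6)·(6/13) + 2 = 62/13.
For the smuggler: with q = P(Land), equating A's and B's payoffs gives 7q + 1 = −6q + 8 ⇒ q = 7/13.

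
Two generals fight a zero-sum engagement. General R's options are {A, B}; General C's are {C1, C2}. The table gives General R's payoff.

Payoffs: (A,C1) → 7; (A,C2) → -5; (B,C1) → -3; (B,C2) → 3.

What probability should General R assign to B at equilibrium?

Row minima: A → -5, B → -3; maximin = -3.
Column maxima: C1 → 7, C2 → 3; minimax = 3.
-3 ≠ 3, so there is no saddle point; optimal play is mixed.
Let General R play A with probability p. Expected payoff against C1: 7p + (-3)(1−p) = 10p − 3; against C2: (-5)p + 3(1−p) = −8p + 3.
Setting these equal: 10p − 3 = −8p + 3 ⇒ 18p = 6 ⇒ p = 1/3, and the value is (10)·(1/3) − 3 = 1/3.
For General C: with q = P(C1), equating A's and B's payoffs gives 12q − 5 = −6q + 3 ⇒ q = 4/9.

2/3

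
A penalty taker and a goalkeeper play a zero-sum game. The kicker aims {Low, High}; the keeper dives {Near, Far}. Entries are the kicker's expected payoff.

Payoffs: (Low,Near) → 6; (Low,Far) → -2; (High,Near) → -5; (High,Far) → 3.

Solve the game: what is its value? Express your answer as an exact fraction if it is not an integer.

1/2

Row minima: Low → -2, High → -5; maximin = -2.
Column maxima: Near → 6, Far → 3; minimax = 3.
-2 ≠ 3, so there is no saddle point; optimal play is mixed.
Let the kicker play Low with probability p. Expected payoff against Near: 6p + (-5)(1−p) = 11p − 5; against Far: (-2)p + 3(1−p) = −5p + 3.
Setting these equal: 11p − 5 = −5p + 3 ⇒ 16p = 8 ⇒ p = 1/2, and the value is (11)·(1/2) − 5 = 1/2.
For the keeper: with q = P(Near), equating Low's and High's payoffs gives 8q − 2 = −8q + 3 ⇒ q = 5/16.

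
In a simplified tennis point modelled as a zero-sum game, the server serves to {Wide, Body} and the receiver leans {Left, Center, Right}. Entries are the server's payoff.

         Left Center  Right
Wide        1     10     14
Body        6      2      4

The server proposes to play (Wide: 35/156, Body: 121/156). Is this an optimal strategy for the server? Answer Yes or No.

Against Left this mix gives (35/156)·1 + (121/156)·6 = 761/156.
Against Center this mix gives (35/156)·10 + (121/156)·2 = 148/39.
Against Right this mix gives (35/156)·14 + (121/156)·4 = 487/78.
The receiver will play Center, holding the server to 148/39. Shifting weight toward the row that does better against Center would raise this floor (the equalizing mix achieves 58/13 against both Center and Left), so the proposed strategy is not optimal.

No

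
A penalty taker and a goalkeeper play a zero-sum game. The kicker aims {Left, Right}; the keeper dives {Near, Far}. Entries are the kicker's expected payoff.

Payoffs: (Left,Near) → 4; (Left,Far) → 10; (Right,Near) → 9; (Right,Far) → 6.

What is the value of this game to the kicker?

Row minima: Left → 4, Right → 6; maximin = 6.
Column maxima: Near → 9, Far → 10; minimax = 9.
6 ≠ 9, so there is no saddle point; optimal play is mixed.
Let the kicker play Left with probability p. Expected payoff against Near: 4p + 9(1−p) = −5p + 9; against Far: 10p + 6(1−p) = 4p + 6.
Setting these equal: −5p + 9 = 4p + 6 ⇒ −9p = -3 ⇒ p = 1/3, and the value is (-5)·(1/3) + 9 = 22/3.
For the keeper: with q = P(Near), equating Left's and Right's payoffs gives −6q + 10 = 3q + 6 ⇒ q = 4/9.

22/3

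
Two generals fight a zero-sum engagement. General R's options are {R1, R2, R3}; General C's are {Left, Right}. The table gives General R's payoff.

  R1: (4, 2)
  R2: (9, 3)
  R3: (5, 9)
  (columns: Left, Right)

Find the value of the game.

33/5

Row minima: R1 → 2, R2 → 3, R3 → 5; maximin = 5.
Column maxima: Left → 9, Right → 9; minimax = 9.
5 ≠ 9, so there is no saddle point; optimal play is mixed.
R1 is strictly dominated by R2, so General R never plays it.
On the remaining 2×2 (R2, R3 vs Left, Right):
Let General R play R2 with probability p. Expected payoff against Left: 9p + 5(1−p) = 4p + 5; against Right: 3p + 9(1−p) = −6p + 9.
Setting these equal: 4p + 5 = −6p + 9 ⇒ 10p = 4 ⇒ p = 2/5, and the value is (4)·(2/5) + 5 = 33/5.
For General C: with q = P(Left), equating R2's and R3's payoffs gives 6q + 3 = −4q + 9 ⇒ q = 3/5.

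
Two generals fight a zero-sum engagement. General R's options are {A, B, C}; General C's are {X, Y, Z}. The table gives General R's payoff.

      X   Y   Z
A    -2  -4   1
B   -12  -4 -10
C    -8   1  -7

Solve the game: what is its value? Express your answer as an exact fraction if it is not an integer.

-34/11

Row minima: A → -4, B → -12, C → -8; maximin = -4.
Column maxima: X → -2, Y → 1, Z → 1; minimax = -2.
-4 ≠ -2, so there is no saddle point; optimal play is mixed.
B is strictly dominated by C, so General R never plays it.
Z is strictly dominated by X (it gives General R strictly more in every row), so General C never plays it.
On the remaining 2×2 (A, C vs X, Y):
Let General R play A with probability p. Expected payoff against X: (-2)p + (-8)(1−p) = 6p − 8; against Y: (-4)p + 1(1−p) = −5p + 1.
Setting these equal: 6p − 8 = −5p + 1 ⇒ 11p = 9 ⇒ p = 9/11, and the value is (6)·(9/11) − 8 = -34/11.
For General C: with q = P(X), equating A's and C's payoffs gives 2q − 4 = −9q + 1 ⇒ q = 5/11.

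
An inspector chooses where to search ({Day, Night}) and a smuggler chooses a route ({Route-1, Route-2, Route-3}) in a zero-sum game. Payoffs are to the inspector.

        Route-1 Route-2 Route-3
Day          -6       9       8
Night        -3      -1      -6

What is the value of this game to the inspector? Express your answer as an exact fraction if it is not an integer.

Row minima: Day → -6, Night → -6; maximin = -6.
Column maxima: Route-1 → -3, Route-2 → 9, Route-3 → 8; minimax = -3.
-6 ≠ -3, so there is no saddle point; optimal play is mixed.
Route-2 is strictly dominated by Route-1 (it gives the inspector strictly more in every row), so the smuggler never plays it.
On the remaining 2×2 (Day, Night vs Route-1, Route-3):
Let the inspector play Day with probability p. Expected payoff against Route-1: (-6)p + (-3)(1−p) = −3p − 3; against Route-3: 8p + (-6)(1−p) = 14p − 6.
Setting these equal: −3p − 3 = 14p − 6 ⇒ −17p = -3 ⇒ p = 3/17, and the value is (-3)·(3/17) − 3 = -60/17.
For the smuggler: with q = P(Route-1), equating Day's and Night's payoffs gives −14q + 8 = 3q − 6 ⇒ q = 14/17.

-60/17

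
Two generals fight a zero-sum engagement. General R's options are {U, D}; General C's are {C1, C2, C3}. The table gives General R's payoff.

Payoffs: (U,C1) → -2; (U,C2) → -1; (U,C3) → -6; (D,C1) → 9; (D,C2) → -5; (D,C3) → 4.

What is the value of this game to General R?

-17/7

Row minima: U → -6, D → -5; maximin = -5.
Column maxima: C1 → 9, C2 → -1, C3 → 4; minimax = -1.
-5 ≠ -1, so there is no saddle point; optimal play is mixed.
C1 is strictly dominated by C3 (it gives General R strictly more in every row), so General C never plays it.
On the remaining 2×2 (U, D vs C2, C3):
Let General R play U with probability p. Expected payoff against C2: (-1)p + (-5)(1−p) = 4p − 5; against C3: (-6)p + 4(1−p) = −10p + 4.
Setting these equal: 4p − 5 = −10p + 4 ⇒ 14p = 9 ⇒ p = 9/14, and the value is (4)·(9/14) − 5 = -17/7.
For General C: with q = P(C2), equating U's and D's payoffs gives 5q − 6 = −9q + 4 ⇒ q = 5/7.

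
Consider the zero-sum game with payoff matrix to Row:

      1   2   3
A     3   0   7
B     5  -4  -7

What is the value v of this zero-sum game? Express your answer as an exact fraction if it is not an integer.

Row minima: A → 0, B → -7; maximin = 0.
Column maxima: 1 → 5, 2 → 0, 3 → 7; minimax = 0.
Since maximin = minimax = 0, there is a saddle point and the value is 0.

0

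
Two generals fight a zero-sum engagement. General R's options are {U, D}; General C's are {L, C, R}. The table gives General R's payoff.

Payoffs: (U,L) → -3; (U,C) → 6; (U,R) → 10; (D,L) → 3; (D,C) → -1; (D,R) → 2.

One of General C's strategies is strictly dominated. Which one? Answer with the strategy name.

C holds General R's payoff strictly below R in every row: 6 < 10, -1 < 2.
So R is strictly dominated for General C.

R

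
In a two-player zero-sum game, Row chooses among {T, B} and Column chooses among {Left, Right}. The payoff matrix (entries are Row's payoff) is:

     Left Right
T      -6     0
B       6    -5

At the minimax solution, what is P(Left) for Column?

Row minima: T → -6, B → -5; maximin = -5.
Column maxima: Left → 6, Right → 0; minimax = 0.
-5 ≠ 0, so there is no saddle point; optimal play is mixed.
Let Row play T with probability p. Expected payoff against Left: (-6)p + 6(1−p) = −12p + 6; against Right: 0p + (-5)(1−p) = 5p − 5.
Setting these equal: −12p + 6 = 5p − 5 ⇒ −17p = -11 ⇒ p = 11/17, and the value is (-12)·(11/17) + 6 = -30/17.
For Column: with q = P(Left), equating T's and B's payoffs gives −6q = 11q − 5 ⇒ q = 5/17.

5/17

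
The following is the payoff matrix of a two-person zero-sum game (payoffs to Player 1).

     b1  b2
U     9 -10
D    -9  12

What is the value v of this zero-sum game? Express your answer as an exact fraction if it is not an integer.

9/20

Row minima: U → -10, D → -9; maximin = -9.
Column maxima: b1 → 9, b2 → 12; minimax = 9.
-9 ≠ 9, so there is no saddle point; optimal play is mixed.
Let Player 1 play U with probability p. Expected payoff against b1: 9p + (-9)(1−p) = 18p − 9; against b2: (-10)p + 12(1−p) = −22p + 12.
Setting these equal: 18p − 9 = −22p + 12 ⇒ 40p = 21 ⇒ p = 21/40, and the value is (18)·(21/40) − 9 = 9/20.
For Player 2: with q = P(b1), equating U's and D's payoffs gives 19q − 10 = −21q + 12 ⇒ q = 11/20.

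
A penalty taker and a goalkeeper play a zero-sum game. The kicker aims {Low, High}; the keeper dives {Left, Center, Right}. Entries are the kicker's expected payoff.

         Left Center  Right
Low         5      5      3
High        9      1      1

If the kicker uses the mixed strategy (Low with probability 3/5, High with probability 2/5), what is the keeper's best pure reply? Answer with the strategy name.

If the keeper plays Left, the kicker's expected payoff is (3/5)·5 + (2/5)·9 = 33/5.
If the keeper plays Center, the kicker's expected payoff is (3/5)·5 + (2/5)·1 = 17/5.
If the keeper plays Right, the kicker's expected payoff is (3/5)·3 + (2/5)·1 = 11/5.
The keeper minimizes the kicker's payoff; the smallest is 11/5, so the best response is Right.

Right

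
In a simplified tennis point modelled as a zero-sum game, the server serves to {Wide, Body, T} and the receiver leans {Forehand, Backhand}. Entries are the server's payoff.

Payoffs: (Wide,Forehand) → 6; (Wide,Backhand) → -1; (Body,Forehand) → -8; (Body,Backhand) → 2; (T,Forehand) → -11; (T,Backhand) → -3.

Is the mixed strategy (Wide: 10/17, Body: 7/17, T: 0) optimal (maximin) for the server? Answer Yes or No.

Yes

Against Forehand this mix gives (10/17)·6 + (7/17)·(-8) = 4/17.
Against Backhand this mix gives (10/17)·(-1) + (7/17)·2 = 4/17.
All of the receiver's active replies (Forehand, Backhand) yield 4/17, and no column does worse for the server. The mix makes the receiver indifferent and guarantees 4/17, so it is optimal.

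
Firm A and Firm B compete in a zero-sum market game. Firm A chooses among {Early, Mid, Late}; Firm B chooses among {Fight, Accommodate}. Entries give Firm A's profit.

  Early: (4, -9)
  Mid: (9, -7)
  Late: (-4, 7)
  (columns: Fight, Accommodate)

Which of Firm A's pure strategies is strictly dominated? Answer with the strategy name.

Early

Mid gives a strictly higher payoff than Early against every column: 9 > 4, -7 > -9.
So Early is strictly dominated and Firm A never plays it.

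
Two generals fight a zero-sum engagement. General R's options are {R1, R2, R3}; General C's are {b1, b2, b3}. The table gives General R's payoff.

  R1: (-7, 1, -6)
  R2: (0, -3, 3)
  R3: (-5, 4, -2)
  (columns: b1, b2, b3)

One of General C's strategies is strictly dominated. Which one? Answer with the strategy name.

b1 holds General R's payoff strictly below b3 in every row: -7 < -6, 0 < 3, -5 < -2.
So b3 is strictly dominated for General C.

b3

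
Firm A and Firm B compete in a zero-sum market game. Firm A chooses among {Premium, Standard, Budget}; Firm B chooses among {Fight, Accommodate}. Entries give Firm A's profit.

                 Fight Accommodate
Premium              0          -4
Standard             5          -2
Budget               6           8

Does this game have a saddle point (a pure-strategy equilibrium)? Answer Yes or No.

Yes

Row minima: Premium → -4, Standard → -2, Budget → 6; maximin = 6.
Column maxima: Fight → 6, Accommodate → 8; minimax = 6.
maximin = minimax = 6, so a saddle point exists.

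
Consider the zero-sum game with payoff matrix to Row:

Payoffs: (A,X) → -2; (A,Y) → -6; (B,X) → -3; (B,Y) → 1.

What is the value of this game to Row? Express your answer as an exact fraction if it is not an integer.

Row minima: A → -6, B → -3; maximin = -3.
Column maxima: X → -2, Y → 1; minimax = -2.
-3 ≠ -2, so there is no saddle point; optimal play is mixed.
Let Row play A with probability p. Expected payoff against X: (-2)p + (-3)(1−p) = p − 3; against Y: (-6)p + 1(1−p) = −7p + 1.
Setting these equal: p − 3 = −7p + 1 ⇒ 8p = 4 ⇒ p = 1/2, and the value is (1)·(1/2) − 3 = -5/2.
For Column: with q = P(X), equating A's and B's payoffs gives 4q − 6 = −4q + 1 ⇒ q = 7/8.

-5/2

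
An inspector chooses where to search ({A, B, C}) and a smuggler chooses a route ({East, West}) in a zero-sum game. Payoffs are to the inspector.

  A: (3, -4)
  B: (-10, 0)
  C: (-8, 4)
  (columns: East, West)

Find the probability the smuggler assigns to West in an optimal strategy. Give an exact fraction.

Row minima: A → -4, B → -10, C → -8; maximin = -4.
Column maxima: East → 3, West → 4; minimax = 3.
-4 ≠ 3, so there is no saddle point; optimal play is mixed.
B is strictly dominated by C, so the inspector never plays it.
On the remaining 2×2 (A, C vs East, West):
Let the inspector play A with probability p. Expected payoff against East: 3p + (-8)(1−p) = 11p − 8; against West: (-4)p + 4(1−p) = −8p + 4.
Setting these equal: 11p − 8 = −8p + 4 ⇒ 19p = 12 ⇒ p = 12/19, and the value is (11)·(12/19) − 8 = -20/19.
For the smuggler: with q = P(East), equating A's and C's payoffs gives 7q − 4 = −12q + 4 ⇒ q = 8/19.

11/19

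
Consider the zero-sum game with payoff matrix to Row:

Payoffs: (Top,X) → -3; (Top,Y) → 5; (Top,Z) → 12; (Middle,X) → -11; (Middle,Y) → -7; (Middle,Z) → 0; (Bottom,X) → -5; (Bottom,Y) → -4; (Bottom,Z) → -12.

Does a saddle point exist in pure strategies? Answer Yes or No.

Row minima: Top → -3, Middle → -11, Bottom → -12; maximin = -3.
Column maxima: X → -3, Y → 5, Z → 12; minimax = -3.
maximin = minimax = -3, so a saddle point exists.

Yes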